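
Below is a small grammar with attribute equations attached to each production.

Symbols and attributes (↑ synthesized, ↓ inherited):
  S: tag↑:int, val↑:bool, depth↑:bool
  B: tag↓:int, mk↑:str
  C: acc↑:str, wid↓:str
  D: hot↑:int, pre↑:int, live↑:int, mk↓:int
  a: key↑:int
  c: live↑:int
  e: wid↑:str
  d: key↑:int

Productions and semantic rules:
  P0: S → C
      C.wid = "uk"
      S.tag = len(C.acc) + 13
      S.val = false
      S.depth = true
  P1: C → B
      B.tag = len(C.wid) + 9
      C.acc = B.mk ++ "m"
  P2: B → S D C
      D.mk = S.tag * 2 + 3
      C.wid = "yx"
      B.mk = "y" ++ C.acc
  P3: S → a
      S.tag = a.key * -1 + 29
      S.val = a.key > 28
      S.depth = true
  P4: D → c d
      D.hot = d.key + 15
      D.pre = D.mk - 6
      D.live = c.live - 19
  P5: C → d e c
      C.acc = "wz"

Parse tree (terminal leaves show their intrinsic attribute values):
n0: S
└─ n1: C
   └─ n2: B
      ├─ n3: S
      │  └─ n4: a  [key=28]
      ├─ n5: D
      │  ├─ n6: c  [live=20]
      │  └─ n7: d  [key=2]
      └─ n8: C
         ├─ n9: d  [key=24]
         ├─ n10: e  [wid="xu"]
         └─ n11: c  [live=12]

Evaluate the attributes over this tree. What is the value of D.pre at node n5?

1. n1.wid = "uk"  ["uk"]
2. n2.tag = 11  [len(C.wid) + 9]
3. n4.key = 28  [terminal]
4. n3.tag = 1  [a.key * -1 + 29]
5. n3.val = false  [a.key > 28]
6. n3.depth = true  [true]
7. n5.mk = 5  [S.tag * 2 + 3]
8. n6.live = 20  [terminal]
9. n7.key = 2  [terminal]
10. n5.hot = 17  [d.key + 15]
11. n5.pre = -1  [D.mk - 6]
12. n5.live = 1  [c.live - 19]
13. n8.wid = "yx"  ["yx"]
14. n9.key = 24  [terminal]
15. n10.wid = "xu"  [terminal]
16. n11.live = 12  [terminal]
17. n8.acc = "wz"  ["wz"]
18. n2.mk = "ywz"  ["y" ++ C.acc]
19. n1.acc = "ywzm"  [B.mk ++ "m"]
20. n0.tag = 17  [len(C.acc) + 13]
21. n0.val = false  [false]
22. n0.depth = true  [true]

-1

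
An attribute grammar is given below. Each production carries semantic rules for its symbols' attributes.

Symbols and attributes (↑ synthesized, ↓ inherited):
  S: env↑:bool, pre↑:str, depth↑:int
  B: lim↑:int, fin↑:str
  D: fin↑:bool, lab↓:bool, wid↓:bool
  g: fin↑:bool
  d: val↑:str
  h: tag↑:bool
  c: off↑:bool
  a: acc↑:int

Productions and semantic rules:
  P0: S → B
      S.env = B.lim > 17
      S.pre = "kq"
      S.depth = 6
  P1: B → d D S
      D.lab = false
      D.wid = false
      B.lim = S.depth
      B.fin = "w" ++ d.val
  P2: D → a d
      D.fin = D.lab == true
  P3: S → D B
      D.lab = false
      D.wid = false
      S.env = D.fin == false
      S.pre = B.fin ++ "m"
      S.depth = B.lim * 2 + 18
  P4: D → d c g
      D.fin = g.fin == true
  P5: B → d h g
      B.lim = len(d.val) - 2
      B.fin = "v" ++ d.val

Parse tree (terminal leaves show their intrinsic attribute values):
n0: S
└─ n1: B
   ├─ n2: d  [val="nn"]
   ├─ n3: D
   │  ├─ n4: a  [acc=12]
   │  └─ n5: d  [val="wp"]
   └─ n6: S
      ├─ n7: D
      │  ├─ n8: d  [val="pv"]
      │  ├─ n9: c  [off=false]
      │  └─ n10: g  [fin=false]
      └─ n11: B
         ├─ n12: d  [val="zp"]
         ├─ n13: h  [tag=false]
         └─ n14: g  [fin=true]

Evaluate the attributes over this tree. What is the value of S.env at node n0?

1. n2.val = "nn"  [terminal]
2. n3.lab = false  [false]
3. n3.wid = false  [false]
4. n4.acc = 12  [terminal]
5. n5.val = "wp"  [terminal]
6. n3.fin = false  [D.lab == true]
7. n7.lab = false  [false]
8. n7.wid = false  [false]
9. n8.val = "pv"  [terminal]
10. n9.off = false  [terminal]
11. n10.fin = false  [terminal]
12. n7.fin = false  [g.fin == true]
13. n12.val = "zp"  [terminal]
14. n13.tag = false  [terminal]
15. n14.fin = true  [terminal]
16. n11.lim = 0  [len(d.val) - 2]
17. n11.fin = "vzp"  ["v" ++ d.val]
18. n6.env = true  [D.fin == false]
19. n6.pre = "vzpm"  [B.fin ++ "m"]
20. n6.depth = 18  [B.lim * 2 + 18]
21. n1.lim = 18  [S.depth]
22. n1.fin = "wnn"  ["w" ++ d.val]
23. n0.env = true  [B.lim > 17]
24. n0.pre = "kq"  ["kq"]
25. n0.depth = 6  [6]

true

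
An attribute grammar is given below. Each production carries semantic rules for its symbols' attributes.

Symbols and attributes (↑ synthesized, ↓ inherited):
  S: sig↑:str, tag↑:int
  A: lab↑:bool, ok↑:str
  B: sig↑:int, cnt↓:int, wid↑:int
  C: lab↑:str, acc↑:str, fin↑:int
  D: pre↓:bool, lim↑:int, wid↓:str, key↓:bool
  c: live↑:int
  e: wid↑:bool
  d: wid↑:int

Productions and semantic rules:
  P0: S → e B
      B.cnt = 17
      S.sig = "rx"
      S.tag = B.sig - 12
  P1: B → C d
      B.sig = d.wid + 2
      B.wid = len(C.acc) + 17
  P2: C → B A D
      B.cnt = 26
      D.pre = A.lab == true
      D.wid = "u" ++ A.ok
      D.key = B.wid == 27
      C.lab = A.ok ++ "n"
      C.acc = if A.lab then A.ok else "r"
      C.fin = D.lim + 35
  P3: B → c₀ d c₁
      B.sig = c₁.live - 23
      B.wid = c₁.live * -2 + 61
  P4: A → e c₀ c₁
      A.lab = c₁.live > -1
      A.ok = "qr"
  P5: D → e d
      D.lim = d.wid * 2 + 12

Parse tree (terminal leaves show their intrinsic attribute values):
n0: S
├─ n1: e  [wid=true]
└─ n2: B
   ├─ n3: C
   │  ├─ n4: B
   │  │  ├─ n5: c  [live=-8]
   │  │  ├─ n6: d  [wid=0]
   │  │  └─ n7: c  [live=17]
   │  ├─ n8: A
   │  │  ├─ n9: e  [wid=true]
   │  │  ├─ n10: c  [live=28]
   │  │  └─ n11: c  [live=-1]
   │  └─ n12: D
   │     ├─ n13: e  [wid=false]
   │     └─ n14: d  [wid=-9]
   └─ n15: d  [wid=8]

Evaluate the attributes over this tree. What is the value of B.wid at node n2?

18

1. n1.wid = true  [terminal]
2. n2.cnt = 17  [17]
3. n4.cnt = 26  [26]
4. n5.live = -8  [terminal]
5. n6.wid = 0  [terminal]
6. n7.live = 17  [terminal]
7. n4.sig = -6  [c₁.live - 23]
8. n4.wid = 27  [c₁.live * -2 + 61]
9. n9.wid = true  [terminal]
10. n10.live = 28  [terminal]
11. n11.live = -1  [terminal]
12. n8.lab = false  [c₁.live > -1]
13. n8.ok = "qr"  ["qr"]
14. n12.pre = false  [A.lab == true]
15. n12.wid = "uqr"  ["u" ++ A.ok]
16. n12.key = true  [B.wid == 27]
17. n13.wid = false  [terminal]
18. n14.wid = -9  [terminal]
19. n12.lim = -6  [d.wid * 2 + 12]
20. n3.lab = "qrn"  [A.ok ++ "n"]
21. n3.acc = "r"  [if A.lab then A.ok else "r"]
22. n3.fin = 29  [D.lim + 35]
23. n15.wid = 8  [terminal]
24. n2.sig = 10  [d.wid + 2]
25. n2.wid = 18  [len(C.acc) + 17]
26. n0.sig = "rx"  ["rx"]
27. n0.tag = -2  [B.sig - 12]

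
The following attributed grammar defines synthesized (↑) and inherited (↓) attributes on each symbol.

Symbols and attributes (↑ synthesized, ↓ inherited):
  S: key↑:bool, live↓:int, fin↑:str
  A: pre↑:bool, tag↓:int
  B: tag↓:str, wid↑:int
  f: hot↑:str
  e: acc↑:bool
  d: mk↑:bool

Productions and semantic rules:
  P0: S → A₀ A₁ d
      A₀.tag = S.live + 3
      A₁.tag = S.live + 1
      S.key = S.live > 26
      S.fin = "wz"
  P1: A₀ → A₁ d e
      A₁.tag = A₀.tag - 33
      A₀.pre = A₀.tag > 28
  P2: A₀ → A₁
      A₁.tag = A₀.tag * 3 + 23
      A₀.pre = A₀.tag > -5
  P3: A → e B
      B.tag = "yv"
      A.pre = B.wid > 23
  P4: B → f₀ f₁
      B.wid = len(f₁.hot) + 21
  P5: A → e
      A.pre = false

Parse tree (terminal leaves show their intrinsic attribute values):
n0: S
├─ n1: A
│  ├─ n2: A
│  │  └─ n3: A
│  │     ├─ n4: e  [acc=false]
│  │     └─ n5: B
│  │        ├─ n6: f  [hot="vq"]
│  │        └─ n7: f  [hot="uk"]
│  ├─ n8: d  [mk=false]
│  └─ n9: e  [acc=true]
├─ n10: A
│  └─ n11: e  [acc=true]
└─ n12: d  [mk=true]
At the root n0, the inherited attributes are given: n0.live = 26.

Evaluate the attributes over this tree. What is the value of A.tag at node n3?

11

1. n0.live = 26  [given at root]
2. n1.tag = 29  [S.live + 3]
3. n2.tag = -4  [A₀.tag - 33]
4. n3.tag = 11  [A₀.tag * 3 + 23]
5. n4.acc = false  [terminal]
6. n5.tag = "yv"  ["yv"]
7. n6.hot = "vq"  [terminal]
8. n7.hot = "uk"  [terminal]
9. n5.wid = 23  [len(f₁.hot) + 21]
10. n3.pre = false  [B.wid > 23]
11. n2.pre = true  [A₀.tag > -5]
12. n8.mk = false  [terminal]
13. n9.acc = true  [terminal]
14. n1.pre = true  [A₀.tag > 28]
15. n10.tag = 27  [S.live + 1]
16. n11.acc = true  [terminal]
17. n10.pre = false  [false]
18. n12.mk = true  [terminal]
19. n0.key = false  [S.live > 26]
20. n0.fin = "wz"  ["wz"]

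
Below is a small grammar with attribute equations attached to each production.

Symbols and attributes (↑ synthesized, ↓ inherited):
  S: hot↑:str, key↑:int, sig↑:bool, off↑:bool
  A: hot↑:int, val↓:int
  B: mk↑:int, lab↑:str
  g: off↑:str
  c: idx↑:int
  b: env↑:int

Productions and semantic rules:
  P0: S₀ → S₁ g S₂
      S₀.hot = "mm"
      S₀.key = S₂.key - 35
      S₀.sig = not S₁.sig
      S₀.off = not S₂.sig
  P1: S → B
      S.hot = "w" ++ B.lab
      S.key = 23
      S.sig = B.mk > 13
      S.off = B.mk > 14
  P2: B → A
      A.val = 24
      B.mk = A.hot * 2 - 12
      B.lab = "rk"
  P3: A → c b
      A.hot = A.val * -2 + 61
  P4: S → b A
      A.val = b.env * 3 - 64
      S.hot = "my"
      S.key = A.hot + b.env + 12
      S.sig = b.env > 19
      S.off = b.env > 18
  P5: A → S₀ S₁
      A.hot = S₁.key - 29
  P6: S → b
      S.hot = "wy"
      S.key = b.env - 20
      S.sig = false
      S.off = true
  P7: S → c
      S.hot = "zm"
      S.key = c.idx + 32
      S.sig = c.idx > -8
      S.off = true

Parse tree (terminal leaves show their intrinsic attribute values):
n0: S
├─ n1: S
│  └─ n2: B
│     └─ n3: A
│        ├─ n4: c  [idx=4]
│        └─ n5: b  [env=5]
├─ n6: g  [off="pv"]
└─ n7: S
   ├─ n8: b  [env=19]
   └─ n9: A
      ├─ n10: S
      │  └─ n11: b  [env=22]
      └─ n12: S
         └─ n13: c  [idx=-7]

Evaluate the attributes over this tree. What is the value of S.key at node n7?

1. n3.val = 24  [24]
2. n4.idx = 4  [terminal]
3. n5.env = 5  [terminal]
4. n3.hot = 13  [A.val * -2 + 61]
5. n2.mk = 14  [A.hot * 2 - 12]
6. n2.lab = "rk"  ["rk"]
7. n1.hot = "wrk"  ["w" ++ B.lab]
8. n1.key = 23  [23]
9. n1.sig = true  [B.mk > 13]
10. n1.off = false  [B.mk > 14]
11. n6.off = "pv"  [terminal]
12. n8.env = 19  [terminal]
13. n9.val = -7  [b.env * 3 - 64]
14. n11.env = 22  [terminal]
15. n10.hot = "wy"  ["wy"]
16. n10.key = 2  [b.env - 20]
17. n10.sig = false  [false]
18. n10.off = true  [true]
19. n13.idx = -7  [terminal]
20. n12.hot = "zm"  ["zm"]
21. n12.key = 25  [c.idx + 32]
22. n12.sig = true  [c.idx > -8]
23. n12.off = true  [true]
24. n9.hot = -4  [S₁.key - 29]
25. n7.hot = "my"  ["my"]
26. n7.key = 27  [A.hot + b.env + 12]
27. n7.sig = false  [b.env > 19]
28. n7.off = true  [b.env > 18]
29. n0.hot = "mm"  ["mm"]
30. n0.key = -8  [S₂.key - 35]
31. n0.sig = false  [not S₁.sig]
32. n0.off = true  [not S₂.sig]

27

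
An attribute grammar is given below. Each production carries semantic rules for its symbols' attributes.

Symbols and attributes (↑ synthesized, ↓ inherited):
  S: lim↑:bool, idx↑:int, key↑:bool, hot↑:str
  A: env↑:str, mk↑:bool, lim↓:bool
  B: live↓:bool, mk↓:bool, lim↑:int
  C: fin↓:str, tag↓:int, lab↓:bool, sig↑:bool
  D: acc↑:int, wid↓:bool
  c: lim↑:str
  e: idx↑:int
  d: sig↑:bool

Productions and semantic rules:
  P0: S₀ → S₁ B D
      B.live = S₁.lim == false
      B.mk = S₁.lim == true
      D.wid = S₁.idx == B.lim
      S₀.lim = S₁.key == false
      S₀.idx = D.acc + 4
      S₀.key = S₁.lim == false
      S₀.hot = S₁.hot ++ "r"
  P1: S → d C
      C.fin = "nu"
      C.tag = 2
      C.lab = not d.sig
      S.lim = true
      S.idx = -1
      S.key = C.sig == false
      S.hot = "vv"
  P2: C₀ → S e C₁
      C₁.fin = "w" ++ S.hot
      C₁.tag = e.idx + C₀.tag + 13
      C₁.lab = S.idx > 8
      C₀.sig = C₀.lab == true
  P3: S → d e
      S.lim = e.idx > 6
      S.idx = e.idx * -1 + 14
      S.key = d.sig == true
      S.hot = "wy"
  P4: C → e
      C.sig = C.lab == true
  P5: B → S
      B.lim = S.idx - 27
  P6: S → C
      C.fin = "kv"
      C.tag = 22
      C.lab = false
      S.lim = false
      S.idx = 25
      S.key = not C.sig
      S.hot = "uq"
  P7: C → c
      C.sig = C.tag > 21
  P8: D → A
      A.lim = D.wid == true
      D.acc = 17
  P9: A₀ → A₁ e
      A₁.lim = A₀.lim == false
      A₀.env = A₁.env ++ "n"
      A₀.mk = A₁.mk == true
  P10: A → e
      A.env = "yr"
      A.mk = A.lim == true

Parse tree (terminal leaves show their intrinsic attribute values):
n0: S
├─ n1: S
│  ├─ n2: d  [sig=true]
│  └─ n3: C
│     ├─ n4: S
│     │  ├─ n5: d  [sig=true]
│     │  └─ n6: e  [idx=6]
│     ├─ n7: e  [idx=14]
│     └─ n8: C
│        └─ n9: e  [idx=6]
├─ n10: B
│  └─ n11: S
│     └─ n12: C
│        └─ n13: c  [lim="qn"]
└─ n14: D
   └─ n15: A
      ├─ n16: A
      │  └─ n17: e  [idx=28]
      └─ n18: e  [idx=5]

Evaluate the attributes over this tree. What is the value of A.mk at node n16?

1. n2.sig = true  [terminal]
2. n3.fin = "nu"  ["nu"]
3. n3.tag = 2  [2]
4. n3.lab = false  [not d.sig]
5. n5.sig = true  [terminal]
6. n6.idx = 6  [terminal]
7. n4.lim = false  [e.idx > 6]
8. n4.idx = 8  [e.idx * -1 + 14]
9. n4.key = true  [d.sig == true]
10. n4.hot = "wy"  ["wy"]
11. n7.idx = 14  [terminal]
12. n8.fin = "wwy"  ["w" ++ S.hot]
13. n8.tag = 29  [e.idx + C₀.tag + 13]
14. n8.lab = false  [S.idx > 8]
15. n9.idx = 6  [terminal]
16. n8.sig = false  [C.lab == true]
17. n3.sig = false  [C₀.lab == true]
18. n1.lim = true  [true]
19. n1.idx = -1  [-1]
20. n1.key = true  [C.sig == false]
21. n1.hot = "vv"  ["vv"]
22. n10.live = false  [S₁.lim == false]
23. n10.mk = true  [S₁.lim == true]
24. n12.fin = "kv"  ["kv"]
25. n12.tag = 22  [22]
26. n12.lab = false  [false]
27. n13.lim = "qn"  [terminal]
28. n12.sig = true  [C.tag > 21]
29. n11.lim = false  [false]
30. n11.idx = 25  [25]
31. n11.key = false  [not C.sig]
32. n11.hot = "uq"  ["uq"]
33. n10.lim = -2  [S.idx - 27]
34. n14.wid = false  [S₁.idx == B.lim]
35. n15.lim = false  [D.wid == true]
36. n16.lim = true  [A₀.lim == false]
37. n17.idx = 28  [terminal]
38. n16.env = "yr"  ["yr"]
39. n16.mk = true  [A.lim == true]
40. n18.idx = 5  [terminal]
41. n15.env = "yrn"  [A₁.env ++ "n"]
42. n15.mk = true  [A₁.mk == true]
43. n14.acc = 17  [17]
44. n0.lim = false  [S₁.key == false]
45. n0.idx = 21  [D.acc + 4]
46. n0.key = false  [S₁.lim == false]
47. n0.hot = "vvr"  [S₁.hot ++ "r"]

true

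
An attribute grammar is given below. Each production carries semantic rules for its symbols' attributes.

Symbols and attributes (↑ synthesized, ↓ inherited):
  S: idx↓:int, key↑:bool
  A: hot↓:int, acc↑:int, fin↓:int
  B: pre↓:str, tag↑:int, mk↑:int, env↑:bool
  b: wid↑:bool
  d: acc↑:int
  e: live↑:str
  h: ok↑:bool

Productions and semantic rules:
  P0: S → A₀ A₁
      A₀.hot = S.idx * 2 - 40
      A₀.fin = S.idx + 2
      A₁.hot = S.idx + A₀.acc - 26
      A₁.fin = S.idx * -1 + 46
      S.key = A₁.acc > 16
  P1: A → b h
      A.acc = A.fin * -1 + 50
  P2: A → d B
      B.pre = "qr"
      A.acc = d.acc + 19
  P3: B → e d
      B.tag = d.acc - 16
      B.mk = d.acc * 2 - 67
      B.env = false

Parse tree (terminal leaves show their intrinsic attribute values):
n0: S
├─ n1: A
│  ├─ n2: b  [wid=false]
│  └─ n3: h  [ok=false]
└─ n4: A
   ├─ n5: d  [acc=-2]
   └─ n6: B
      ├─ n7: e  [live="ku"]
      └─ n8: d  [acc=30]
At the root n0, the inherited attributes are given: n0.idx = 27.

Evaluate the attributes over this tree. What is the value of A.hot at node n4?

22

1. n0.idx = 27  [given at root]
2. n1.hot = 14  [S.idx * 2 - 40]
3. n1.fin = 29  [S.idx + 2]
4. n2.wid = false  [terminal]
5. n3.ok = false  [terminal]
6. n1.acc = 21  [A.fin * -1 + 50]
7. n4.hot = 22  [S.idx + A₀.acc - 26]
8. n4.fin = 19  [S.idx * -1 + 46]
9. n5.acc = -2  [terminal]
10. n6.pre = "qr"  ["qr"]
11. n7.live = "ku"  [terminal]
12. n8.acc = 30  [terminal]
13. n6.tag = 14  [d.acc - 16]
14. n6.mk = -7  [d.acc * 2 - 67]
15. n6.env = false  [false]
16. n4.acc = 17  [d.acc + 19]
17. n0.key = true  [A₁.acc > 16]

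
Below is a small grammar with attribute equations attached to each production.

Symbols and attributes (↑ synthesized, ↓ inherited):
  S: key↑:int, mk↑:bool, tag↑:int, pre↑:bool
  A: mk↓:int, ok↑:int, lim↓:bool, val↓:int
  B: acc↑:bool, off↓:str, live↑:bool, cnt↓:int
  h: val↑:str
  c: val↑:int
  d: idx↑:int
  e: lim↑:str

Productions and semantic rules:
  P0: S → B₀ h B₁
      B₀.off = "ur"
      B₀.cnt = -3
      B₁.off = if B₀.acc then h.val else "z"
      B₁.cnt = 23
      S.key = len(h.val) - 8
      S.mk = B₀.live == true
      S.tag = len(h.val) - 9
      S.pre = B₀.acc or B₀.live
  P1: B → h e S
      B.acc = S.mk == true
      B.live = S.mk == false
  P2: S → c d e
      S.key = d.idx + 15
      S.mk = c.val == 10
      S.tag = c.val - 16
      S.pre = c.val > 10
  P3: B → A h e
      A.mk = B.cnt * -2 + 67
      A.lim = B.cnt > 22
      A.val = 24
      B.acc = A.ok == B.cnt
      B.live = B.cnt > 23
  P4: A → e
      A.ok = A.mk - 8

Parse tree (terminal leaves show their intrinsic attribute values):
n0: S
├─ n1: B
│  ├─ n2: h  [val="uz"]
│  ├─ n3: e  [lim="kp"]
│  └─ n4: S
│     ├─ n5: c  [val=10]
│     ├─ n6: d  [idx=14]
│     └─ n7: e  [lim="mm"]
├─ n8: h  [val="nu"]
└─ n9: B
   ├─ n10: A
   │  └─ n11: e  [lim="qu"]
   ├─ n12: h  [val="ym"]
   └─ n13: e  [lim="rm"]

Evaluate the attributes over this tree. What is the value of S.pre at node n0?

1. n1.off = "ur"  ["ur"]
2. n1.cnt = -3  [-3]
3. n2.val = "uz"  [terminal]
4. n3.lim = "kp"  [terminal]
5. n5.val = 10  [terminal]
6. n6.idx = 14  [terminal]
7. n7.lim = "mm"  [terminal]
8. n4.key = 29  [d.idx + 15]
9. n4.mk = true  [c.val == 10]
10. n4.tag = -6  [c.val - 16]
11. n4.pre = false  [c.val > 10]
12. n1.acc = true  [S.mk == true]
13. n1.live = false  [S.mk == false]
14. n8.val = "nu"  [terminal]
15. n9.off = "nu"  [if B₀.acc then h.val else "z"]
16. n9.cnt = 23  [23]
17. n10.mk = 21  [B.cnt * -2 + 67]
18. n10.lim = true  [B.cnt > 22]
19. n10.val = 24  [24]
20. n11.lim = "qu"  [terminal]
21. n10.ok = 13  [A.mk - 8]
22. n12.val = "ym"  [terminal]
23. n13.lim = "rm"  [terminal]
24. n9.acc = false  [A.ok == B.cnt]
25. n9.live = false  [B.cnt > 23]
26. n0.key = -6  [len(h.val) - 8]
27. n0.mk = false  [B₀.live == true]
28. n0.tag = -7  [len(h.val) - 9]
29. n0.pre = true  [B₀.acc or B₀.live]

true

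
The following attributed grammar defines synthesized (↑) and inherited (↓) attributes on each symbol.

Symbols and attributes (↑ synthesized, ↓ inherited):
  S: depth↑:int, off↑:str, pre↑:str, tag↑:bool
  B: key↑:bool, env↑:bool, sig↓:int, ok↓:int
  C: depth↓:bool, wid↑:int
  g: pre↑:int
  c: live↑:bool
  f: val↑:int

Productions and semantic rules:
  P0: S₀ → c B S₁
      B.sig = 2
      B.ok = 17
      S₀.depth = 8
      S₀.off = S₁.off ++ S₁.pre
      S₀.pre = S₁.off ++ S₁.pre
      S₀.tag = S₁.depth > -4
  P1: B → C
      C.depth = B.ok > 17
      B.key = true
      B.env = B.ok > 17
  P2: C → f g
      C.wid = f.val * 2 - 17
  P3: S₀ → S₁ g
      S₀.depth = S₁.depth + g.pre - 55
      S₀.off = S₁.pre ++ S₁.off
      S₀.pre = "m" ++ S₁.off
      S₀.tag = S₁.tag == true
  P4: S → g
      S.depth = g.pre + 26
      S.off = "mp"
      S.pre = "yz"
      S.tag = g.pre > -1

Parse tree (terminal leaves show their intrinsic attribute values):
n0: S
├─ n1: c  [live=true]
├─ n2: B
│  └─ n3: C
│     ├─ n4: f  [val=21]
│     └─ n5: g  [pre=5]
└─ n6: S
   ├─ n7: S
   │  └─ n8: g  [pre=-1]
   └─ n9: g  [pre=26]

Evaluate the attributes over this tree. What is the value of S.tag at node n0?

1. n1.live = true  [terminal]
2. n2.sig = 2  [2]
3. n2.ok = 17  [17]
4. n3.depth = false  [B.ok > 17]
5. n4.val = 21  [terminal]
6. n5.pre = 5  [terminal]
7. n3.wid = 25  [f.val * 2 - 17]
8. n2.key = true  [true]
9. n2.env = false  [B.ok > 17]
10. n8.pre = -1  [terminal]
11. n7.depth = 25  [g.pre + 26]
12. n7.off = "mp"  ["mp"]
13. n7.pre = "yz"  ["yz"]
14. n7.tag = false  [g.pre > -1]
15. n9.pre = 26  [terminal]
16. n6.depth = -4  [S₁.depth + g.pre - 55]
17. n6.off = "yzmp"  [S₁.pre ++ S₁.off]
18. n6.pre = "mmp"  ["m" ++ S₁.off]
19. n6.tag = false  [S₁.tag == true]
20. n0.depth = 8  [8]
21. n0.off = "yzmpmmp"  [S₁.off ++ S₁.pre]
22. n0.pre = "yzmpmmp"  [S₁.off ++ S₁.pre]
23. n0.tag = false  [S₁.depth > -4]

false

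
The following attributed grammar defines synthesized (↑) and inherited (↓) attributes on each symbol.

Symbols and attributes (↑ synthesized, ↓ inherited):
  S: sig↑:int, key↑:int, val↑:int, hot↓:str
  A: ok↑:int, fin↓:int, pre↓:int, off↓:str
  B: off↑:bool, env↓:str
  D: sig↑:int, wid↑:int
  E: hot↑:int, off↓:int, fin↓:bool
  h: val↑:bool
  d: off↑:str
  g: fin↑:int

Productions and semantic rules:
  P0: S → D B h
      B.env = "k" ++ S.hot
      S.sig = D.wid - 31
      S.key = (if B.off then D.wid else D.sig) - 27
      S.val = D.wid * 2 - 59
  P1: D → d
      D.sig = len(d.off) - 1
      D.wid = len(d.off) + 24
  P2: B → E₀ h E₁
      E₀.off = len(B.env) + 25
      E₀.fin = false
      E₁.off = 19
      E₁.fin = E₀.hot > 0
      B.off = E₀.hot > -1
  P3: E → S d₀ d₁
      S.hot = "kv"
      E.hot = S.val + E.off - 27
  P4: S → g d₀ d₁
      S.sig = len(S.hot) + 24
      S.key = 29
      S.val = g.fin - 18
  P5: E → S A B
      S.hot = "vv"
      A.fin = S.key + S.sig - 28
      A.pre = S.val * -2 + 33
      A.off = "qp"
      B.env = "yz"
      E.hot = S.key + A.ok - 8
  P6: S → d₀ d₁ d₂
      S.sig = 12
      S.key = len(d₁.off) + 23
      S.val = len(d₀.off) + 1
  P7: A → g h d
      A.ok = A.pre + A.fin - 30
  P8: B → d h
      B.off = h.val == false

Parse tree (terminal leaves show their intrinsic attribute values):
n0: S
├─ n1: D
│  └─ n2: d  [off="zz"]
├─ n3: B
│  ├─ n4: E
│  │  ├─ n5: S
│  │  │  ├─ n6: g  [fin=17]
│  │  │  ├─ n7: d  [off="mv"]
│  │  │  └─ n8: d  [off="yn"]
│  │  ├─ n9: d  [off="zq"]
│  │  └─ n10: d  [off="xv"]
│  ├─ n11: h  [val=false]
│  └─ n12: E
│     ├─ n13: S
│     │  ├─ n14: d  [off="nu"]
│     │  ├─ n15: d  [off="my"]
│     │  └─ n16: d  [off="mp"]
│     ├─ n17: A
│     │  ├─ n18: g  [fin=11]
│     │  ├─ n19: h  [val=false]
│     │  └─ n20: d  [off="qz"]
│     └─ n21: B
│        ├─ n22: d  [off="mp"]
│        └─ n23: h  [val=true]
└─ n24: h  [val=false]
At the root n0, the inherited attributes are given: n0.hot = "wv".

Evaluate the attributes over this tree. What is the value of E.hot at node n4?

0

1. n0.hot = "wv"  [given at root]
2. n2.off = "zz"  [terminal]
3. n1.sig = 1  [len(d.off) - 1]
4. n1.wid = 26  [len(d.off) + 24]
5. n3.env = "kwv"  ["k" ++ S.hot]
6. n4.off = 28  [len(B.env) + 25]
7. n4.fin = false  [false]
8. n5.hot = "kv"  ["kv"]
9. n6.fin = 17  [terminal]
10. n7.off = "mv"  [terminal]
11. n8.off = "yn"  [terminal]
12. n5.sig = 26  [len(S.hot) + 24]
13. n5.key = 29  [29]
14. n5.val = -1  [g.fin - 18]
15. n9.off = "zq"  [terminal]
16. n10.off = "xv"  [terminal]
17. n4.hot = 0  [S.val + E.off - 27]
18. n11.val = false  [terminal]
19. n12.off = 19  [19]
20. n12.fin = false  [E₀.hot > 0]
21. n13.hot = "vv"  ["vv"]
22. n14.off = "nu"  [terminal]
23. n15.off = "my"  [terminal]
24. n16.off = "mp"  [terminal]
25. n13.sig = 12  [12]
26. n13.key = 25  [len(d₁.off) + 23]
27. n13.val = 3  [len(d₀.off) + 1]
28. n17.fin = 9  [S.key + S.sig - 28]
29. n17.pre = 27  [S.val * -2 + 33]
30. n17.off = "qp"  ["qp"]
31. n18.fin = 11  [terminal]
32. n19.val = false  [terminal]
33. n20.off = "qz"  [terminal]
34. n17.ok = 6  [A.pre + A.fin - 30]
35. n21.env = "yz"  ["yz"]
36. n22.off = "mp"  [terminal]
37. n23.val = true  [terminal]
38. n21.off = false  [h.val == false]
39. n12.hot = 23  [S.key + A.ok - 8]
40. n3.off = true  [E₀.hot > -1]
41. n24.val = false  [terminal]
42. n0.sig = -5  [D.wid - 31]
43. n0.key = -1  [(if B.off then D.wid else D.sig) - 27]
44. n0.val = -7  [D.wid * 2 - 59]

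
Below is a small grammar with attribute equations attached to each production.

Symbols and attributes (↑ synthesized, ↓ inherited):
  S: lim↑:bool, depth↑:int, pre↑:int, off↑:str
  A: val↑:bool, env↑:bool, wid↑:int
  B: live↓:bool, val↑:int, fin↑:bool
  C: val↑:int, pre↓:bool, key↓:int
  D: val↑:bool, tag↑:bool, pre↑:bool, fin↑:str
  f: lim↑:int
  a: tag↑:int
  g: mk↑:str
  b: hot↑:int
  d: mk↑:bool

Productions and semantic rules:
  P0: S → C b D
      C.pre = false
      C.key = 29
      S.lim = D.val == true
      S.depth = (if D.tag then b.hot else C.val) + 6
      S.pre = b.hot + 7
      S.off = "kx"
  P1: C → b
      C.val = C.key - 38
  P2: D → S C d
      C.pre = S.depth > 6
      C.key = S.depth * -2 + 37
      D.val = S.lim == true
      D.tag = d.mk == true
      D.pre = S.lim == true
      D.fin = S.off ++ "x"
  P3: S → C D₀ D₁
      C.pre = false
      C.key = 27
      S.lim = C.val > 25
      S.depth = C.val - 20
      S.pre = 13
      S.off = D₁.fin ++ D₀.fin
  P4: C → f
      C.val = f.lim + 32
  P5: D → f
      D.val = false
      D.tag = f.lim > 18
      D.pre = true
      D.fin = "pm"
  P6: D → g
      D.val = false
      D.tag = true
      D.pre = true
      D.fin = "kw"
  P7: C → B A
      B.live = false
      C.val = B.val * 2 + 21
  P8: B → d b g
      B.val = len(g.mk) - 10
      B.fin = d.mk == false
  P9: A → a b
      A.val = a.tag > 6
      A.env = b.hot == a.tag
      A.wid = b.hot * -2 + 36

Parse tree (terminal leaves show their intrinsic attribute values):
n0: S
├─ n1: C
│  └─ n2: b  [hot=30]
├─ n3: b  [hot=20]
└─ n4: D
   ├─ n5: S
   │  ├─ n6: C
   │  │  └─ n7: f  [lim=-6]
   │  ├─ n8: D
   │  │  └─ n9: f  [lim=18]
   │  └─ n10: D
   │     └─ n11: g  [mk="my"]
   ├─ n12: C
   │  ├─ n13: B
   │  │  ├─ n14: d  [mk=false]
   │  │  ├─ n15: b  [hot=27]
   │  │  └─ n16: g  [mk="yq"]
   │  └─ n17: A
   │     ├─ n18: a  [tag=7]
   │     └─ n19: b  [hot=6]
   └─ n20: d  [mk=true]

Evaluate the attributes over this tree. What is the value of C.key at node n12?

25

1. n1.pre = false  [false]
2. n1.key = 29  [29]
3. n2.hot = 30  [terminal]
4. n1.val = -9  [C.key - 38]
5. n3.hot = 20  [terminal]
6. n6.pre = false  [false]
7. n6.key = 27  [27]
8. n7.lim = -6  [terminal]
9. n6.val = 26  [f.lim + 32]
10. n9.lim = 18  [terminal]
11. n8.val = false  [false]
12. n8.tag = false  [f.lim > 18]
13. n8.pre = true  [true]
14. n8.fin = "pm"  ["pm"]
15. n11.mk = "my"  [terminal]
16. n10.val = false  [false]
17. n10.tag = true  [true]
18. n10.pre = true  [true]
19. n10.fin = "kw"  ["kw"]
20. n5.lim = true  [C.val > 25]
21. n5.depth = 6  [C.val - 20]
22. n5.pre = 13  [13]
23. n5.off = "kwpm"  [D₁.fin ++ D₀.fin]
24. n12.pre = false  [S.depth > 6]
25. n12.key = 25  [S.depth * -2 + 37]
26. n13.live = false  [false]
27. n14.mk = false  [terminal]
28. n15.hot = 27  [terminal]
29. n16.mk = "yq"  [terminal]
30. n13.val = -8  [len(g.mk) - 10]
31. n13.fin = true  [d.mk == false]
32. n18.tag = 7  [terminal]
33. n19.hot = 6  [terminal]
34. n17.val = true  [a.tag > 6]
35. n17.env = false  [b.hot == a.tag]
36. n17.wid = 24  [b.hot * -2 + 36]
37. n12.val = 5  [B.val * 2 + 21]
38. n20.mk = true  [terminal]
39. n4.val = true  [S.lim == true]
40. n4.tag = true  [d.mk == true]
41. n4.pre = true  [S.lim == true]
42. n4.fin = "kwpmx"  [S.off ++ "x"]
43. n0.lim = true  [D.val == true]
44. n0.depth = 26  [(if D.tag then b.hot else C.val) + 6]
45. n0.pre = 27  [b.hot + 7]
46. n0.off = "kx"  ["kx"]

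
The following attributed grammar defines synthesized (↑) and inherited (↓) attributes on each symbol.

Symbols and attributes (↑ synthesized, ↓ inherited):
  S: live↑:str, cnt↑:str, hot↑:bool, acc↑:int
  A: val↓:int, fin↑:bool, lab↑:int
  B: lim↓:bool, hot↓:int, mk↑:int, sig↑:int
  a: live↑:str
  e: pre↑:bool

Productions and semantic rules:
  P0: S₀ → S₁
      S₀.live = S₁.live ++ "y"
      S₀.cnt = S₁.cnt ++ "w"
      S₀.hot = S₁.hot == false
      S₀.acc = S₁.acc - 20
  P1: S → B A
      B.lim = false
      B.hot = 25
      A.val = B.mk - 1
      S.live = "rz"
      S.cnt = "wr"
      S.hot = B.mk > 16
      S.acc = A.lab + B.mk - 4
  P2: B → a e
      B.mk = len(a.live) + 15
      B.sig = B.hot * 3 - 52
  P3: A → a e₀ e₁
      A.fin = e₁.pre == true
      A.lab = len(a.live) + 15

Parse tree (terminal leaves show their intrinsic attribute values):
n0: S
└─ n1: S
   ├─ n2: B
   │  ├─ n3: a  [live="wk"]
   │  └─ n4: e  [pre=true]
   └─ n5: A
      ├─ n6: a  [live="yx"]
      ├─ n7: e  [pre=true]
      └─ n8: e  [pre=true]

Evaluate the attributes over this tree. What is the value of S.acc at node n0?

1. n2.lim = false  [false]
2. n2.hot = 25  [25]
3. n3.live = "wk"  [terminal]
4. n4.pre = true  [terminal]
5. n2.mk = 17  [len(a.live) + 15]
6. n2.sig = 23  [B.hot * 3 - 52]
7. n5.val = 16  [B.mk - 1]
8. n6.live = "yx"  [terminal]
9. n7.pre = true  [terminal]
10. n8.pre = true  [terminal]
11. n5.fin = true  [e₁.pre == true]
12. n5.lab = 17  [len(a.live) + 15]
13. n1.live = "rz"  ["rz"]
14. n1.cnt = "wr"  ["wr"]
15. n1.hot = true  [B.mk > 16]
16. n1.acc = 30  [A.lab + B.mk - 4]
17. n0.live = "rzy"  [S₁.live ++ "y"]
18. n0.cnt = "wrw"  [S₁.cnt ++ "w"]
19. n0.hot = false  [S₁.hot == false]
20. n0.acc = 10  [S₁.acc - 20]

10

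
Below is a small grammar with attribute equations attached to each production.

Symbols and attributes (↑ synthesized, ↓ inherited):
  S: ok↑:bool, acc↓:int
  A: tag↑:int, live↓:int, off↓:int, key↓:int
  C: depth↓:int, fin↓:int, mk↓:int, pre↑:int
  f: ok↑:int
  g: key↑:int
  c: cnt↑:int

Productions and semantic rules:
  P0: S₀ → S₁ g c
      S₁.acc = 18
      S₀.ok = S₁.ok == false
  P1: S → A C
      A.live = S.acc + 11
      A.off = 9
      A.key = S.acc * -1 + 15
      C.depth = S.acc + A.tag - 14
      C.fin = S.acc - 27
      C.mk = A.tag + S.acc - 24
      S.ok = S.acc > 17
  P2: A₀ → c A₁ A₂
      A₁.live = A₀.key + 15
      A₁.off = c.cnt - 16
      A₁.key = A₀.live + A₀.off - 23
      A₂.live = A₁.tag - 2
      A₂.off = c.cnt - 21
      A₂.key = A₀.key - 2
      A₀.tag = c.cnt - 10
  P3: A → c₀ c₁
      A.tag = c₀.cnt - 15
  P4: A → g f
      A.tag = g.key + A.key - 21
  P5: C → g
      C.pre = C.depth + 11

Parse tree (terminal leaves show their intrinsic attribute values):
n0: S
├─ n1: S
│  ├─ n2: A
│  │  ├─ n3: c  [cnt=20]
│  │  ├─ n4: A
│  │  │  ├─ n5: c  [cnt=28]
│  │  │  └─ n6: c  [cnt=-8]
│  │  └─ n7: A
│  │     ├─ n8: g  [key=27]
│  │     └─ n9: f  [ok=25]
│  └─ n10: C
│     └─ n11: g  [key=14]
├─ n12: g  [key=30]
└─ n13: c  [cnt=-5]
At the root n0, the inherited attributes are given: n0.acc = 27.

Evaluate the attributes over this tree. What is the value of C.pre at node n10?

25

1. n0.acc = 27  [given at root]
2. n1.acc = 18  [18]
3. n2.live = 29  [S.acc + 11]
4. n2.off = 9  [9]
5. n2.key = -3  [S.acc * -1 + 15]
6. n3.cnt = 20  [terminal]
7. n4.live = 12  [A₀.key + 15]
8. n4.off = 4  [c.cnt - 16]
9. n4.key = 15  [A₀.live + A₀.off - 23]
10. n5.cnt = 28  [terminal]
11. n6.cnt = -8  [terminal]
12. n4.tag = 13  [c₀.cnt - 15]
13. n7.live = 11  [A₁.tag - 2]
14. n7.off = -1  [c.cnt - 21]
15. n7.key = -5  [A₀.key - 2]
16. n8.key = 27  [terminal]
17. n9.ok = 25  [terminal]
18. n7.tag = 1  [g.key + A.key - 21]
19. n2.tag = 10  [c.cnt - 10]
20. n10.depth = 14  [S.acc + A.tag - 14]
21. n10.fin = -9  [S.acc - 27]
22. n10.mk = 4  [A.tag + S.acc - 24]
23. n11.key = 14  [terminal]
24. n10.pre = 25  [C.depth + 11]
25. n1.ok = true  [S.acc > 17]
26. n12.key = 30  [terminal]
27. n13.cnt = -5  [terminal]
28. n0.ok = false  [S₁.ok == false]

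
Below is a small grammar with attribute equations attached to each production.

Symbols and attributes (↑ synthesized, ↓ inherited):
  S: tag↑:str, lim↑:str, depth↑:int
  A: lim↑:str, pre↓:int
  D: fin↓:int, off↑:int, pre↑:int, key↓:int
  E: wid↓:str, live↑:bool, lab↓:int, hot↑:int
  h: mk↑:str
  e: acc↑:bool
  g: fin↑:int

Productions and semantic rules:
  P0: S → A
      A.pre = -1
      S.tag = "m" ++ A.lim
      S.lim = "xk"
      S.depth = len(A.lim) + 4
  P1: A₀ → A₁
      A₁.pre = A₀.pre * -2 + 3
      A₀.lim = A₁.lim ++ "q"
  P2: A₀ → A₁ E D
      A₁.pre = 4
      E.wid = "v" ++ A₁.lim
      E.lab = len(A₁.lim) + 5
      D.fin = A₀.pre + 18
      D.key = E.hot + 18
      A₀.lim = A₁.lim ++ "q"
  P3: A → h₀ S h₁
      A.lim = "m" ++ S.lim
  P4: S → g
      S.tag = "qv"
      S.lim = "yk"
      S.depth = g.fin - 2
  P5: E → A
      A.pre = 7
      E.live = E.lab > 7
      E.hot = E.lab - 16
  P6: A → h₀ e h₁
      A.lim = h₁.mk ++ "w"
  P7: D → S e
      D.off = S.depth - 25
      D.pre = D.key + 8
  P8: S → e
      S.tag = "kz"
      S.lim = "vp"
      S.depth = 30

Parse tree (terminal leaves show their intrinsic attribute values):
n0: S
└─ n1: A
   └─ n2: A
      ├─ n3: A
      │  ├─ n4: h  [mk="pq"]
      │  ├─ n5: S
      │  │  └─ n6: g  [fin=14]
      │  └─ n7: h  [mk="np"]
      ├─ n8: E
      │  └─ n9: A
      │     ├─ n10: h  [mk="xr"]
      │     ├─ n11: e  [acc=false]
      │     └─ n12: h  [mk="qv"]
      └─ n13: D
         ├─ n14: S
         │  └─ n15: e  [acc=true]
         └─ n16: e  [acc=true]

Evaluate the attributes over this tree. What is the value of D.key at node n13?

1. n1.pre = -1  [-1]
2. n2.pre = 5  [A₀.pre * -2 + 3]
3. n3.pre = 4  [4]
4. n4.mk = "pq"  [terminal]
5. n6.fin = 14  [terminal]
6. n5.tag = "qv"  ["qv"]
7. n5.lim = "yk"  ["yk"]
8. n5.depth = 12  [g.fin - 2]
9. n7.mk = "np"  [terminal]
10. n3.lim = "myk"  ["m" ++ S.lim]
11. n8.wid = "vmyk"  ["v" ++ A₁.lim]
12. n8.lab = 8  [len(A₁.lim) + 5]
13. n9.pre = 7  [7]
14. n10.mk = "xr"  [terminal]
15. n11.acc = false  [terminal]
16. n12.mk = "qv"  [terminal]
17. n9.lim = "qvw"  [h₁.mk ++ "w"]
18. n8.live = true  [E.lab > 7]
19. n8.hot = -8  [E.lab - 16]
20. n13.fin = 23  [A₀.pre + 18]
21. n13.key = 10  [E.hot + 18]
22. n15.acc = true  [terminal]
23. n14.tag = "kz"  ["kz"]
24. n14.lim = "vp"  ["vp"]
25. n14.depth = 30  [30]
26. n16.acc = true  [terminal]
27. n13.off = 5  [S.depth - 25]
28. n13.pre = 18  [D.key + 8]
29. n2.lim = "mykq"  [A₁.lim ++ "q"]
30. n1.lim = "mykqq"  [A₁.lim ++ "q"]
31. n0.tag = "mmykqq"  ["m" ++ A.lim]
32. n0.lim = "xk"  ["xk"]
33. n0.depth = 9  [len(A.lim) + 4]

10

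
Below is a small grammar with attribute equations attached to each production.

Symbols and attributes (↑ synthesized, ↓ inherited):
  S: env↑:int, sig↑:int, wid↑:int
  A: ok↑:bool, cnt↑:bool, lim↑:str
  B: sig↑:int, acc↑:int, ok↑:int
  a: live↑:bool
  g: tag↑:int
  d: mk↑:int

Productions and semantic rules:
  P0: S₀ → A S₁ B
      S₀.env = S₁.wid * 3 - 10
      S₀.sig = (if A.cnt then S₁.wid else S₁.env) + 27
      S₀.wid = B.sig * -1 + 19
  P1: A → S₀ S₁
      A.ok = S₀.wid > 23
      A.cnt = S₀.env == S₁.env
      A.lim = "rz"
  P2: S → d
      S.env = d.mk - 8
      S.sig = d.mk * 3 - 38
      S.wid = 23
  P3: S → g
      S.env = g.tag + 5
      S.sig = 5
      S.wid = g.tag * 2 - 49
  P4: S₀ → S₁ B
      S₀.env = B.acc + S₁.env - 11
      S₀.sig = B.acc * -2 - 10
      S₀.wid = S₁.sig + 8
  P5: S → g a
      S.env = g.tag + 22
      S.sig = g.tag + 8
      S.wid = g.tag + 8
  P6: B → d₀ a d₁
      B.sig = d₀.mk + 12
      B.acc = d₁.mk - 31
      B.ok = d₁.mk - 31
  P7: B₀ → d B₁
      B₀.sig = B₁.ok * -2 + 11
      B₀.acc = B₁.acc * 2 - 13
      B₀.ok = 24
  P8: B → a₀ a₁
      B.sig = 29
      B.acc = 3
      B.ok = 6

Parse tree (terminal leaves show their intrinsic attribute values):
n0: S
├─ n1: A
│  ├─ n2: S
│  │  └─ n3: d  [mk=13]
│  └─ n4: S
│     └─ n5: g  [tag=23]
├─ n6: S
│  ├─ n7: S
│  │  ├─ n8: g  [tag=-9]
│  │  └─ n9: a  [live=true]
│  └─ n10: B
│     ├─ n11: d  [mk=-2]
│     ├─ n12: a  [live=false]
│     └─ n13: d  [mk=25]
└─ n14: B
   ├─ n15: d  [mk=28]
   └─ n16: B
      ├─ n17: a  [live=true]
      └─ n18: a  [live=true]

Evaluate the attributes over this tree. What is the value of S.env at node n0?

11

1. n3.mk = 13  [terminal]
2. n2.env = 5  [d.mk - 8]
3. n2.sig = 1  [d.mk * 3 - 38]
4. n2.wid = 23  [23]
5. n5.tag = 23  [terminal]
6. n4.env = 28  [g.tag + 5]
7. n4.sig = 5  [5]
8. n4.wid = -3  [g.tag * 2 - 49]
9. n1.ok = false  [S₀.wid > 23]
10. n1.cnt = false  [S₀.env == S₁.env]
11. n1.lim = "rz"  ["rz"]
12. n8.tag = -9  [terminal]
13. n9.live = true  [terminal]
14. n7.env = 13  [g.tag + 22]
15. n7.sig = -1  [g.tag + 8]
16. n7.wid = -1  [g.tag + 8]
17. n11.mk = -2  [terminal]
18. n12.live = false  [terminal]
19. n13.mk = 25  [terminal]
20. n10.sig = 10  [d₀.mk + 12]
21. n10.acc = -6  [d₁.mk - 31]
22. n10.ok = -6  [d₁.mk - 31]
23. n6.env = -4  [B.acc + S₁.env - 11]
24. n6.sig = 2  [B.acc * -2 - 10]
25. n6.wid = 7  [S₁.sig + 8]
26. n15.mk = 28  [terminal]
27. n17.live = true  [terminal]
28. n18.live = true  [terminal]
29. n16.sig = 29  [29]
30. n16.acc = 3  [3]
31. n16.ok = 6  [6]
32. n14.sig = -1  [B₁.ok * -2 + 11]
33. n14.acc = -7  [B₁.acc * 2 - 13]
34. n14.ok = 24  [24]
35. n0.env = 11  [S₁.wid * 3 - 10]
36. n0.sig = 23  [(if A.cnt then S₁.wid else S₁.env) + 27]
37. n0.wid = 20  [B.sig * -1 + 19]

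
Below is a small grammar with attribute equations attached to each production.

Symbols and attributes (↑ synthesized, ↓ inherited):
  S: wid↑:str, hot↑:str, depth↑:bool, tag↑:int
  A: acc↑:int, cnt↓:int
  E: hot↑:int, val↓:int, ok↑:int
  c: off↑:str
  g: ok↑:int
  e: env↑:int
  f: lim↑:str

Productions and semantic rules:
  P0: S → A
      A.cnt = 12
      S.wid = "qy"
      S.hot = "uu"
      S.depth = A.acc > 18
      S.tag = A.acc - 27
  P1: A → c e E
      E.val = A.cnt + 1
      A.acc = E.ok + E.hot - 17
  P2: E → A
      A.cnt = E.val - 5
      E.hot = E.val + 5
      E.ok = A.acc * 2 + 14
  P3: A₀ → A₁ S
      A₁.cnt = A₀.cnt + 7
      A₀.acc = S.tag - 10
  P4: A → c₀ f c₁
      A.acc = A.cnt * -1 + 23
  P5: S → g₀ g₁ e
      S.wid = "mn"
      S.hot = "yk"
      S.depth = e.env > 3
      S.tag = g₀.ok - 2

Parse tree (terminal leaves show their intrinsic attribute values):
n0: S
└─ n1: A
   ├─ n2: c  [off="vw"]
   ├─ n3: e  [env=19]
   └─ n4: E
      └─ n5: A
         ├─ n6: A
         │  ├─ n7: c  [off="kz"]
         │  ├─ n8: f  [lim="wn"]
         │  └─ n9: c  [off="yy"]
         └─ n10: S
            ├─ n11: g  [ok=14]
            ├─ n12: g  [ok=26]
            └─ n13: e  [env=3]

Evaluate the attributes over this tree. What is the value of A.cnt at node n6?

1. n1.cnt = 12  [12]
2. n2.off = "vw"  [terminal]
3. n3.env = 19  [terminal]
4. n4.val = 13  [A.cnt + 1]
5. n5.cnt = 8  [E.val - 5]
6. n6.cnt = 15  [A₀.cnt + 7]
7. n7.off = "kz"  [terminal]
8. n8.lim = "wn"  [terminal]
9. n9.off = "yy"  [terminal]
10. n6.acc = 8  [A.cnt * -1 + 23]
11. n11.ok = 14  [terminal]
12. n12.ok = 26  [terminal]
13. n13.env = 3  [terminal]
14. n10.wid = "mn"  ["mn"]
15. n10.hot = "yk"  ["yk"]
16. n10.depth = false  [e.env > 3]
17. n10.tag = 12  [g₀.ok - 2]
18. n5.acc = 2  [S.tag - 10]
19. n4.hot = 18  [E.val + 5]
20. n4.ok = 18  [A.acc * 2 + 14]
21. n1.acc = 19  [E.ok + E.hot - 17]
22. n0.wid = "qy"  ["qy"]
23. n0.hot = "uu"  ["uu"]
24. n0.depth = true  [A.acc > 18]
25. n0.tag = -8  [A.acc - 27]

15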